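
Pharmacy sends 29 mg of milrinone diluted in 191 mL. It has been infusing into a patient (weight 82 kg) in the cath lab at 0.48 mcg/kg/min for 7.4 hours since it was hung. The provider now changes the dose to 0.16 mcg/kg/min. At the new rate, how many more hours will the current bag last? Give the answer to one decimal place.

14.6 hours

Initial rate:
Dose = 0.48 mcg/kg/min × 82 kg = 39.36 mcg/min
39.36 mcg/min × 60 min/hr = 2361.6 mcg/hr
Concentration = 29 mg ÷ 191 mL = 0.1518325 mg/mL = 151.8325 mcg/mL
Rate = 2361.6 mcg/hr ÷ 151.8325 mcg/mL = 15.55399 mL/hr
Volume infused so far = 15.55399 mL/hr × 7.4 hr = 115.0995 mL
Volume remaining = 191 − 115.0995 = 75.9005 mL
New rate:
Dose = 0.16 mcg/kg/min × 82 kg = 13.12 mcg/min
13.12 mcg/min × 60 min/hr = 787.2 mcg/hr
Rate = 787.2 mcg/hr ÷ 151.8325 mcg/mL = 5.184662 mL/hr
Time remaining = 75.9005 mL ÷ 5.184662 mL/hr = 14.63943 hr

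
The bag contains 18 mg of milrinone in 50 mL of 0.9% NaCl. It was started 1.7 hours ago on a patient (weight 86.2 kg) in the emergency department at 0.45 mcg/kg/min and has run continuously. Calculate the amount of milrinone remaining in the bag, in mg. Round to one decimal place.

14.0 mg

Dose = 0.45 mcg/kg/min × 86.2 kg = 38.79 mcg/min
38.79 mcg/min × 60 min/hr = 2327.4 mcg/hr
Concentration = 18 mg ÷ 50 mL = 0.36 mg/mL = 360 mcg/mL
Rate = 2327.4 mcg/hr ÷ 360 mcg/mL = 6.465 mL/hr
Volume infused = 6.465 mL/hr × 1.7 hr = 10.9905 mL
Volume remaining = 50 − 10.9905 = 39.0095 mL
Drug remaining = 39.0095 mL × 360 mcg/mL = 14043.42 mcg = 14.04342 mg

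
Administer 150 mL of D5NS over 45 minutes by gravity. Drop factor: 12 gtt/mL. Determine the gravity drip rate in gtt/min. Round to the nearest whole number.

150 mL ÷ (45 min) = 3.333333 mL/min
3.333333 mL/min × 12 gtt/mL = 40 gtt/min

40 gtt/min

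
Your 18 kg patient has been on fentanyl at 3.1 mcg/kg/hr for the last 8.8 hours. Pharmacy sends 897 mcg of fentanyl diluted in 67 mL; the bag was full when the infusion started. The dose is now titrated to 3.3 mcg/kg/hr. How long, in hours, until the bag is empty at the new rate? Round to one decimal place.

6.8 hours

Initial rate:
Dose = 3.1 mcg/kg/hr × 18 kg = 55.8 mcg/hr
Concentration = 897 mcg ÷ 67 mL = 13.38806 mcg/mL
Rate = 55.8 mcg/hr ÷ 13.38806 mcg/mL = 4.167893 mL/hr
Volume infused so far = 4.167893 mL/hr × 8.8 hr = 36.67746 mL
Volume remaining = 67 − 36.67746 = 30.32254 mL
New rate:
Dose = 3.3 mcg/kg/hr × 18 kg = 59.4 mcg/hr
Rate = 59.4 mcg/hr ÷ 13.38806 mcg/mL = 4.436789 mL/hr
Time remaining = 30.32254 mL ÷ 4.436789 mL/hr = 6.834343 hr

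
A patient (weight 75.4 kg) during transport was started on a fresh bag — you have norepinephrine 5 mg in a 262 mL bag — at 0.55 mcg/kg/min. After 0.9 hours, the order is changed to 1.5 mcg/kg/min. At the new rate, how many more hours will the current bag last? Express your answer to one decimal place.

0.4 hours

Initial rate:
Dose = 0.55 mcg/kg/min × 75.4 kg = 41.47 mcg/min
41.47 mcg/min × 60 min/hr = 2488.2 mcg/hr
Concentration = 5 mg ÷ 262 mL = 0.01908397 mg/mL = 19.08397 mcg/mL
Rate = 2488.2 mcg/hr ÷ 19.08397 mcg/mL = 130.3817 mL/hr
Volume infused so far = 130.3817 mL/hr × 0.9 hr = 117.3435 mL
Volume remaining = 262 − 117.3435 = 144.6565 mL
New rate:
Dose = 1.5 mcg/kg/min × 75.4 kg = 113.1 mcg/min
113.1 mcg/min × 60 min/hr = 6786 mcg/hr
Rate = 6786 mcg/hr ÷ 19.08397 mcg/mL = 355.5864 mL/hr
Time remaining = 144.6565 mL ÷ 355.5864 mL/hr = 0.4068111 hr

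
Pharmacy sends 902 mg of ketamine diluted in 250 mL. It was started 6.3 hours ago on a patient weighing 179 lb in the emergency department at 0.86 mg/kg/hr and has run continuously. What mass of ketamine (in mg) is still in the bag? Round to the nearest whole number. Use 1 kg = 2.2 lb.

461 mg

Weight = 179 lb ÷ 2.2 lb/kg = 81.36364 kg
Dose = 0.86 mg/kg/hr × 81.36364 kg = 69.97273 mg/hr
Concentration = 902 mg ÷ 250 mL = 3.608 mg/mL
Rate = 69.97273 mg/hr ÷ 3.608 mg/mL = 19.39377 mL/hr
Volume infused = 19.39377 mL/hr × 6.3 hr = 122.1808 mL
Volume remaining = 250 − 122.1808 = 127.8192 mL
Drug remaining = 127.8192 mL × 3.608 mg/mL = 461.1718 mg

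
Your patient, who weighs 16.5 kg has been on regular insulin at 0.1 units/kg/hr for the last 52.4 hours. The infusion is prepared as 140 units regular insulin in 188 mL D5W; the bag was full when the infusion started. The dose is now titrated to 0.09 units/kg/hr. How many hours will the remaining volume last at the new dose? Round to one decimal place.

36.1 hours

Initial rate:
Dose = 0.1 units/kg/hr × 16.5 kg = 1.65 units/hr
Concentration = 140 units ÷ 188 mL = 0.7446809 units/mL
Rate = 1.65 units/hr ÷ 0.7446809 units/mL = 2.215714 mL/hr
Volume infused so far = 2.215714 mL/hr × 52.4 hr = 116.1034 mL
Volume remaining = 188 − 116.1034 = 71.89657 mL
New rate:
Dose = 0.09 units/kg/hr × 16.5 kg = 1.485 units/hr
Rate = 1.485 units/hr ÷ 0.7446809 units/mL = 1.994143 mL/hr
Time remaining = 71.89657 mL ÷ 1.994143 mL/hr = 36.05387 hr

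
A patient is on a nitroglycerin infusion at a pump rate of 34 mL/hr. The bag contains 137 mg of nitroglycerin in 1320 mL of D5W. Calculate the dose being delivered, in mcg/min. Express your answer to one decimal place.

58.8 mcg/min

Concentration = 137 mg ÷ 1320 mL = 0.1037879 mg/mL = 103.7879 mcg/mL
Drug rate = 34 mL/hr × 103.7879 mcg/mL = 3528.788 mcg/hr
3528.788 mcg/hr ÷ 60 min/hr = 58.81313 mcg/min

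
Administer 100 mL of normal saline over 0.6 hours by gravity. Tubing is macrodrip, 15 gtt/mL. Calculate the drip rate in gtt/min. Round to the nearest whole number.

42 gtt/min

100 mL ÷ (0.6 hr × 60 = 36 min) = 2.777778 mL/min
2.777778 mL/min × 15 gtt/mL = 41.66667 gtt/min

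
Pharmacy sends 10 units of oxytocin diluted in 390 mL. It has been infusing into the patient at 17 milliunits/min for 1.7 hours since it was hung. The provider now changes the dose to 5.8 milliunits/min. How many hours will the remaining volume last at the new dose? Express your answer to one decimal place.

Initial rate:
17 milliunits/min × 60 min/hr = 1020 milliunits/hr
Concentration = 10 units ÷ 390 mL = 0.02564103 units/mL = 25.64103 milliunits/mL
Rate = 1020 milliunits/hr ÷ 25.64103 milliunits/mL = 39.78 mL/hr
Volume infused so far = 39.78 mL/hr × 1.7 hr = 67.626 mL
Volume remaining = 390 − 67.626 = 322.374 mL
New rate:
5.8 milliunits/min × 60 min/hr = 348 milliunits/hr
Rate = 348 milliunits/hr ÷ 25.64103 milliunits/mL = 13.572 mL/hr
Time remaining = 322.374 mL ÷ 13.572 mL/hr = 23.75287 hr

23.8 hours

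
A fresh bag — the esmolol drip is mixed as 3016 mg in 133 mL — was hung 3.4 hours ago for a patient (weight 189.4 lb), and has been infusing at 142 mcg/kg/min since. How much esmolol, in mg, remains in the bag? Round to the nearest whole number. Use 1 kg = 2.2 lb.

Weight = 189.4 lb ÷ 2.2 lb/kg = 86.09091 kg
Dose = 142 mcg/kg/min × 86.09091 kg = 12224.91 mcg/min
12224.91 mcg/min × 60 min/hr = 733494.5 mcg/hr
Concentration = 3016 mg ÷ 133 mL = 22.67669 mg/mL = 22676.69 mcg/mL
Rate = 733494.5 mcg/hr ÷ 22676.69 mcg/mL = 32.34575 mL/hr
Volume infused = 32.34575 mL/hr × 3.4 hr = 109.9755 mL
Volume remaining = 133 − 109.9755 = 23.02446 mL
Drug remaining = 23.02446 mL × 22676.69 mcg/mL = 522118.5 mcg = 522.1185 mg

522 mg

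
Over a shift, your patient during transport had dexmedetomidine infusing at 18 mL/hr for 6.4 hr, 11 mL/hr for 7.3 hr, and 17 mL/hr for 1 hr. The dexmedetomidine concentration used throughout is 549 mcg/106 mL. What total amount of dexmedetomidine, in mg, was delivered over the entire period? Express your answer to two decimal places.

1.10 mg

Concentration = 549 mcg ÷ 106 mL = 5.179245 mcg/mL
Stage 1: 18 mL/hr × 6.4 hr = 115.2 mL → 115.2 mL × 5.179245 mcg/mL = 596.6491 mcg
Stage 2: 11 mL/hr × 7.3 hr = 80.3 mL → 80.3 mL × 5.179245 mcg/mL = 415.8934 mcg
Stage 3: 17 mL/hr × 1 hr = 17 mL → 17 mL × 5.179245 mcg/mL = 88.04717 mcg
Total = 596.6491 + 415.8934 + 88.04717 = 1100.59 mcg = 1.10059 mg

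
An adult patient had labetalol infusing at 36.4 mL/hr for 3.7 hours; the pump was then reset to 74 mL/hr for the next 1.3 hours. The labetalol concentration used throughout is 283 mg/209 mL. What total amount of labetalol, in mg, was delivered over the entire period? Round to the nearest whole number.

313 mg

Concentration = 283 mg ÷ 209 mL = 1.354067 mg/mL
Stage 1: 36.4 mL/hr × 3.7 hr = 134.68 mL → 134.68 mL × 1.354067 mg/mL = 182.3657 mg
Stage 2: 74 mL/hr × 1.3 hr = 96.2 mL → 96.2 mL × 1.354067 mg/mL = 130.2612 mg
Total = 182.3657 + 130.2612 = 312.627 mg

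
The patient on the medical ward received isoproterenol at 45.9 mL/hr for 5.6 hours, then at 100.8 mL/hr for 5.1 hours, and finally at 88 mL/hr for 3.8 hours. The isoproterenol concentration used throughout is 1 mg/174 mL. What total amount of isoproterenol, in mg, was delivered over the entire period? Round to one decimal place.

6.4 mg

Concentration = 1 mg ÷ 174 mL = 0.005747126 mg/mL
Stage 1: 45.9 mL/hr × 5.6 hr = 257.04 mL → 257.04 mL × 0.005747126 mg/mL = 1.477241 mg
Stage 2: 100.8 mL/hr × 5.1 hr = 514.08 mL → 514.08 mL × 0.005747126 mg/mL = 2.954483 mg
Stage 3: 88 mL/hr × 3.8 hr = 334.4 mL → 334.4 mL × 0.005747126 mg/mL = 1.921839 mg
Total = 1.477241 + 2.954483 + 1.921839 = 6.353563 mg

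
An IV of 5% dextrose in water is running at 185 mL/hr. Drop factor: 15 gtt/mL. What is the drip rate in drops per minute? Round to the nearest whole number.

46 gtt/min

185 mL/hr ÷ 60 min/hr = 3.083333 mL/min
3.083333 mL/min × 15 gtt/mL = 46.25 gtt/min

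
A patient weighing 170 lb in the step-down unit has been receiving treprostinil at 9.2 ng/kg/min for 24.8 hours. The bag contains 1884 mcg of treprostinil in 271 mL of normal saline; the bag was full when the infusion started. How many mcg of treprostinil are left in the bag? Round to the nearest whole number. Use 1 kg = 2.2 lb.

Weight = 170 lb ÷ 2.2 lb/kg = 77.27273 kg
Dose = 9.2 ng/kg/min × 77.27273 kg = 710.9091 ng/min
710.9091 ng/min × 60 min/hr = 42654.55 ng/hr
Concentration = 1884 mcg ÷ 271 mL = 6.95203 mcg/mL = 6952.03 ng/mL
Rate = 42654.55 ng/hr ÷ 6952.03 ng/mL = 6.135553 mL/hr
Volume infused = 6.135553 mL/hr × 24.8 hr = 152.1617 mL
Volume remaining = 271 − 152.1617 = 118.8383 mL
Drug remaining = 118.8383 mL × 6952.03 ng/mL = 826167.3 ng = 826.1673 mcg

826 mcg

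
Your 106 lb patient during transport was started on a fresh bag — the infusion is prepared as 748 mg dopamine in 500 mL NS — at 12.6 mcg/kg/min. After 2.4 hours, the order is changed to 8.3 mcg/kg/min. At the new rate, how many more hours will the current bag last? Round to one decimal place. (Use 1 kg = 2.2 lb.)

27.5 hours

Initial rate:
Weight = 106 lb ÷ 2.2 lb/kg = 48.18182 kg
Dose = 12.6 mcg/kg/min × 48.18182 kg = 607.0909 mcg/min
607.0909 mcg/min × 60 min/hr = 36425.45 mcg/hr
Concentration = 748 mg ÷ 500 mL = 1.496 mg/mL = 1496 mcg/mL
Rate = 36425.45 mcg/hr ÷ 1496 mcg/mL = 24.34857 mL/hr
Volume infused so far = 24.34857 mL/hr × 2.4 hr = 58.43656 mL
Volume remaining = 500 − 58.43656 = 441.5634 mL
New rate:
Dose = 8.3 mcg/kg/min × 48.18182 kg = 399.9091 mcg/min
399.9091 mcg/min × 60 min/hr = 23994.55 mcg/hr
Rate = 23994.55 mcg/hr ÷ 1496 mcg/mL = 16.03913 mL/hr
Time remaining = 441.5634 mL ÷ 16.03913 mL/hr = 27.53038 hr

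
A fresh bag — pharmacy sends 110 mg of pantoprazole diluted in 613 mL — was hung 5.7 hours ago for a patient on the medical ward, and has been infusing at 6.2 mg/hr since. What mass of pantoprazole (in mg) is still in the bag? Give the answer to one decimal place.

Concentration = 110 mg ÷ 613 mL = 0.1794454 mg/mL
Rate = 6.2 mg/hr ÷ 0.1794454 mg/mL = 34.55091 mL/hr
Volume infused = 34.55091 mL/hr × 5.7 hr = 196.9402 mL
Volume remaining = 613 − 196.9402 = 416.0598 mL
Drug remaining = 416.0598 mL × 0.1794454 mg/mL = 74.66 mg

74.7 mg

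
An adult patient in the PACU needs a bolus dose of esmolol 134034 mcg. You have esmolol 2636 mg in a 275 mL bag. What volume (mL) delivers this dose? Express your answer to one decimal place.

Concentration = 2636 mg ÷ 275 mL = 9.585455 mg/mL = 9585.455 mcg/mL
Volume = 134034 mcg ÷ 9585.455 mcg/mL = 13.98306 mL

14.0 mL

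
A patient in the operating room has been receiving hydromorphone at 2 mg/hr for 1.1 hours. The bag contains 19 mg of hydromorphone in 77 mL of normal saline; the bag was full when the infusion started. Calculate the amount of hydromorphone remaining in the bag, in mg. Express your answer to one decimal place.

Concentration = 19 mg ÷ 77 mL = 0.2467532 mg/mL
Rate = 2 mg/hr ÷ 0.2467532 mg/mL = 8.105263 mL/hr
Volume infused = 8.105263 mL/hr × 1.1 hr = 8.915789 mL
Volume remaining = 77 − 8.915789 = 68.08421 mL
Drug remaining = 68.08421 mL × 0.2467532 mg/mL = 16.8 mg

16.8 mg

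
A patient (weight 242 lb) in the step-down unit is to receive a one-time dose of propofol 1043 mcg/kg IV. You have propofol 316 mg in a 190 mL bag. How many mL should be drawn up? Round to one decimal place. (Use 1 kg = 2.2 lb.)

69.0 mL

Weight = 242 lb ÷ 2.2 lb/kg = 110 kg
Dose = 1043 mcg/kg × 110 kg = 114730 mcg
Concentration = 316 mg ÷ 190 mL = 1.663158 mg/mL = 1663.158 mcg/mL
Volume = 114730 mcg ÷ 1663.158 mcg/mL = 68.98323 mL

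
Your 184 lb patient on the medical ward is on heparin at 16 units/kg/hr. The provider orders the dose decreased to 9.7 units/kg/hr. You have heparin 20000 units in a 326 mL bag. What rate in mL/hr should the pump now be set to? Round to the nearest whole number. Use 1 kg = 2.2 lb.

Weight = 184 lb ÷ 2.2 lb/kg = 83.63636 kg
Dose = 9.7 units/kg/hr × 83.63636 kg = 811.2727 units/hr
Concentration = 20000 units ÷ 326 mL = 61.34969 units/mL
Rate = 811.2727 units/hr ÷ 61.34969 units/mL = 13.22375 mL/hr

13 mL/hr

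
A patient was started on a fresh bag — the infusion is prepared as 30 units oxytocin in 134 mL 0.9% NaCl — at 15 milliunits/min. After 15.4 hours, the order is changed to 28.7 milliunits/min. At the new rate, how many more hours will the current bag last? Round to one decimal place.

9.4 hours

Initial rate:
15 milliunits/min × 60 min/hr = 900 milliunits/hr
Concentration = 30 units ÷ 134 mL = 0.2238806 units/mL = 223.8806 milliunits/mL
Rate = 900 milliunits/hr ÷ 223.8806 milliunits/mL = 4.02 mL/hr
Volume infused so far = 4.02 mL/hr × 15.4 hr = 61.908 mL
Volume remaining = 134 − 61.908 = 72.092 mL
New rate:
28.7 milliunits/min × 60 min/hr = 1722 milliunits/hr
Rate = 1722 milliunits/hr ÷ 223.8806 milliunits/mL = 7.6916 mL/hr
Time remaining = 72.092 mL ÷ 7.6916 mL/hr = 9.372822 hr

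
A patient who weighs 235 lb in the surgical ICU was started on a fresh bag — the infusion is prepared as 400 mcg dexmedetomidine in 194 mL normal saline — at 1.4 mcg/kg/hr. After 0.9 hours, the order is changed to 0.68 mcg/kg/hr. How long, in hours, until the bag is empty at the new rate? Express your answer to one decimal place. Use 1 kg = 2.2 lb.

3.7 hours

Initial rate:
Weight = 235 lb ÷ 2.2 lb/kg = 106.8182 kg
Dose = 1.4 mcg/kg/hr × 106.8182 kg = 149.5455 mcg/hr
Concentration = 400 mcg ÷ 194 mL = 2.061856 mcg/mL
Rate = 149.5455 mcg/hr ÷ 2.061856 mcg/mL = 72.52955 mL/hr
Volume infused so far = 72.52955 mL/hr × 0.9 hr = 65.27659 mL
Volume remaining = 194 − 65.27659 = 128.7234 mL
New rate:
Dose = 0.68 mcg/kg/hr × 106.8182 kg = 72.63636 mcg/hr
Rate = 72.63636 mcg/hr ÷ 2.061856 mcg/mL = 35.22864 mL/hr
Time remaining = 128.7234 mL ÷ 35.22864 mL/hr = 3.653942 hr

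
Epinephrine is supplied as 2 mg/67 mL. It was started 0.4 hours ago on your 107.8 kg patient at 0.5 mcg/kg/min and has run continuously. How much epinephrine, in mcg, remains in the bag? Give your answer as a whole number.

Dose = 0.5 mcg/kg/min × 107.8 kg = 53.9 mcg/min
53.9 mcg/min × 60 min/hr = 3234 mcg/hr
Concentration = 2 mg ÷ 67 mL = 0.02985075 mg/mL = 29.85075 mcg/mL
Rate = 3234 mcg/hr ÷ 29.85075 mcg/mL = 108.339 mL/hr
Volume infused = 108.339 mL/hr × 0.4 hr = 43.3356 mL
Volume remaining = 67 − 43.3356 = 23.6644 mL
Drug remaining = 23.6644 mL × 29.85075 mcg/mL = 706.4 mcg

706 mcg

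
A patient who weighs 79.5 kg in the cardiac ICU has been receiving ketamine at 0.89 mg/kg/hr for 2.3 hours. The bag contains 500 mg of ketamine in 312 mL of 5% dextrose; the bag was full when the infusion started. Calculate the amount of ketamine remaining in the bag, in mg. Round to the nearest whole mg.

Dose = 0.89 mg/kg/hr × 79.5 kg = 70.755 mg/hr
Concentration = 500 mg ÷ 312 mL = 1.602564 mg/mL
Rate = 70.755 mg/hr ÷ 1.602564 mg/mL = 44.15112 mL/hr
Volume infused = 44.15112 mL/hr × 2.3 hr = 101.5476 mL
Volume remaining = 312 − 101.5476 = 210.4524 mL
Drug remaining = 210.4524 mL × 1.602564 mg/mL = 337.2635 mg

337 mg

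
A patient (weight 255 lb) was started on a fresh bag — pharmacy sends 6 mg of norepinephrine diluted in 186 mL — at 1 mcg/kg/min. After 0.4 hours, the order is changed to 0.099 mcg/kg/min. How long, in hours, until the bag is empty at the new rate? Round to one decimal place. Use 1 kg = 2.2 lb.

Initial rate:
Weight = 255 lb ÷ 2.2 lb/kg = 115.9091 kg
Dose = 1 mcg/kg/min × 115.9091 kg = 115.9091 mcg/min
115.9091 mcg/min × 60 min/hr = 6954.545 mcg/hr
Concentration = 6 mg ÷ 186 mL = 0.03225806 mg/mL = 32.25806 mcg/mL
Rate = 6954.545 mcg/hr ÷ 32.25806 mcg/mL = 215.5909 mL/hr
Volume infused so far = 215.5909 mL/hr × 0.4 hr = 86.23636 mL
Volume remaining = 186 − 86.23636 = 99.76364 mL
New rate:
Dose = 0.099 mcg/kg/min × 115.9091 kg = 11.475 mcg/min
11.475 mcg/min × 60 min/hr = 688.5 mcg/hr
Rate = 688.5 mcg/hr ÷ 32.25806 mcg/mL = 21.3435 mL/hr
Time remaining = 99.76364 mL ÷ 21.3435 mL/hr = 4.674193 hr

4.7 hours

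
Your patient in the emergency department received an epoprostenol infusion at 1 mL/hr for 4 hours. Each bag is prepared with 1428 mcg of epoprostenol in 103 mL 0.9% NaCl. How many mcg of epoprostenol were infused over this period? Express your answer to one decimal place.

Concentration = 1428 mcg ÷ 103 mL = 13.86408 mcg/mL = 13864.08 ng/mL
Drug rate = 1 mL/hr × 13864.08 ng/mL = 13864.08 ng/hr
Total = 13864.08 ng/hr × 4 hr = 55456.31 ng = 55.45631 mcg

55.5 mcg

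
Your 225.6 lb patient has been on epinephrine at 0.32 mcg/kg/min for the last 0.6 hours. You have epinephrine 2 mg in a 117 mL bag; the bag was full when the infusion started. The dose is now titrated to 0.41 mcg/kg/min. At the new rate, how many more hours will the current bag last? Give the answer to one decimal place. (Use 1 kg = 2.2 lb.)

Initial rate:
Weight = 225.6 lb ÷ 2.2 lb/kg = 102.5455 kg
Dose = 0.32 mcg/kg/min × 102.5455 kg = 32.81455 mcg/min
32.81455 mcg/min × 60 min/hr = 1968.873 mcg/hr
Concentration = 2 mg ÷ 117 mL = 0.01709402 mg/mL = 17.09402 mcg/mL
Rate = 1968.873 mcg/hr ÷ 17.09402 mcg/mL = 115.1791 mL/hr
Volume infused so far = 115.1791 mL/hr × 0.6 hr = 69.10743 mL
Volume remaining = 117 − 69.10743 = 47.89257 mL
New rate:
Dose = 0.41 mcg/kg/min × 102.5455 kg = 42.04364 mcg/min
42.04364 mcg/min × 60 min/hr = 2522.618 mcg/hr
Rate = 2522.618 mcg/hr ÷ 17.09402 mcg/mL = 147.5732 mL/hr
Time remaining = 47.89257 mL ÷ 147.5732 mL/hr = 0.3245344 hr

0.3 hours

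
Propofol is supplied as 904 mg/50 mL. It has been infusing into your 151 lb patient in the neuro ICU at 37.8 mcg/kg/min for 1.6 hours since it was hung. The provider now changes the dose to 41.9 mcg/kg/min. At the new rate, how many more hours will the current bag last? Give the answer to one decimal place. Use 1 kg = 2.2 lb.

3.8 hours

Initial rate:
Weight = 151 lb ÷ 2.2 lb/kg = 68.63636 kg
Dose = 37.8 mcg/kg/min × 68.63636 kg = 2594.455 mcg/min
2594.455 mcg/min × 60 min/hr = 155667.3 mcg/hr
Concentration = 904 mg ÷ 50 mL = 18.08 mg/mL = 18080 mcg/mL
Rate = 155667.3 mcg/hr ÷ 18080 mcg/mL = 8.609916 mL/hr
Volume infused so far = 8.609916 mL/hr × 1.6 hr = 13.77586 mL
Volume remaining = 50 − 13.77586 = 36.22414 mL
New rate:
Dose = 41.9 mcg/kg/min × 68.63636 kg = 2875.864 mcg/min
2875.864 mcg/min × 60 min/hr = 172551.8 mcg/hr
Rate = 172551.8 mcg/hr ÷ 18080 mcg/mL = 9.543795 mL/hr
Time remaining = 36.22414 mL ÷ 9.543795 mL/hr = 3.795569 hr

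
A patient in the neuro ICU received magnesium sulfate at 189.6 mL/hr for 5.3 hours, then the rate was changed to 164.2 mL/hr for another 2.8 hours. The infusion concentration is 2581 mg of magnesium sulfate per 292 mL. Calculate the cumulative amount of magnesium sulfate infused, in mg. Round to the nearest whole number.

12946 mg

Concentration = 2581 mg ÷ 292 mL = 8.839041 mg/mL
Stage 1: 189.6 mL/hr × 5.3 hr = 1004.88 mL → 1004.88 mL × 8.839041 mg/mL = 8882.176 mg
Stage 2: 164.2 mL/hr × 2.8 hr = 459.76 mL → 459.76 mL × 8.839041 mg/mL = 4063.838 mg
Total = 8882.176 + 4063.838 = 12946.01 mg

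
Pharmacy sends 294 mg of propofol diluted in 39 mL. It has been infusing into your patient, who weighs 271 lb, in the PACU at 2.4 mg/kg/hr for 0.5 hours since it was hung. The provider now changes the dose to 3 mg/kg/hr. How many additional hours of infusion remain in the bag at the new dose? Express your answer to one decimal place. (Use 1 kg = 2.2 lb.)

Initial rate:
Weight = 271 lb ÷ 2.2 lb/kg = 123.1818 kg
Dose = 2.4 mg/kg/hr × 123.1818 kg = 295.6364 mg/hr
Concentration = 294 mg ÷ 39 mL = 7.538462 mg/mL
Rate = 295.6364 mg/hr ÷ 7.538462 mg/mL = 39.21707 mL/hr
Volume infused so far = 39.21707 mL/hr × 0.5 hr = 19.60853 mL
Volume remaining = 39 − 19.60853 = 19.39147 mL
New rate:
Dose = 3 mg/kg/hr × 123.1818 kg = 369.5455 mg/hr
Rate = 369.5455 mg/hr ÷ 7.538462 mg/mL = 49.02134 mL/hr
Time remaining = 19.39147 mL ÷ 49.02134 mL/hr = 0.395572 hr

0.4 hours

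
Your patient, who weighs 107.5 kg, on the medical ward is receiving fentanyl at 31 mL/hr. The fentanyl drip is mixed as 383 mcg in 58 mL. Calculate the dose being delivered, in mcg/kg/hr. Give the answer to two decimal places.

1.90 mcg/kg/hr

Concentration = 383 mcg ÷ 58 mL = 6.603448 mcg/mL
Drug rate = 31 mL/hr × 6.603448 mcg/mL = 204.7069 mcg/hr
204.7069 mcg/hr ÷ 107.5 kg = 1.90425 mcg/kg/hr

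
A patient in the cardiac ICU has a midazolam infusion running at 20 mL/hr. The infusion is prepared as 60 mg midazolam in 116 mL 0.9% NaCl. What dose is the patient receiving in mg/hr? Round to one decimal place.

10.3 mg/hr

Concentration = 60 mg ÷ 116 mL = 0.5172414 mg/mL
Drug rate = 20 mL/hr × 0.5172414 mg/mL = 10.34483 mg/hr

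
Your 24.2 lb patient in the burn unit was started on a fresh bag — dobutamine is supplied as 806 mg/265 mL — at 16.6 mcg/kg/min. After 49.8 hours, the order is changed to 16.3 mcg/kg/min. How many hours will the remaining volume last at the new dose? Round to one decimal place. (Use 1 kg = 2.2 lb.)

Initial rate:
Weight = 24.2 lb ÷ 2.2 lb/kg = 11 kg
Dose = 16.6 mcg/kg/min × 11 kg = 182.6 mcg/min
182.6 mcg/min × 60 min/hr = 10956 mcg/hr
Concentration = 806 mg ÷ 265 mL = 3.041509 mg/mL = 3041.509 mcg/mL
Rate = 10956 mcg/hr ÷ 3041.509 mcg/mL = 3.602159 mL/hr
Volume infused so far = 3.602159 mL/hr × 49.8 hr = 179.3875 mL
Volume remaining = 265 − 179.3875 = 85.61249 mL
New rate:
Dose = 16.3 mcg/kg/min × 11 kg = 179.3 mcg/min
179.3 mcg/min × 60 min/hr = 10758 mcg/hr
Rate = 10758 mcg/hr ÷ 3041.509 mcg/mL = 3.53706 mL/hr
Time remaining = 85.61249 mL ÷ 3.53706 mL/hr = 24.20442 hr

24.2 hours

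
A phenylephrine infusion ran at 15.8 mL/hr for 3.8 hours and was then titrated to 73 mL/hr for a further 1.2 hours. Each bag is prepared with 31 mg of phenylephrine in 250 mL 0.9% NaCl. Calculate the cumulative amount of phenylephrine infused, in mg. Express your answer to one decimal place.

18.3 mg

Concentration = 31 mg ÷ 250 mL = 0.124 mg/mL
Stage 1: 15.8 mL/hr × 3.8 hr = 60.04 mL → 60.04 mL × 0.124 mg/mL = 7.44496 mg
Stage 2: 73 mL/hr × 1.2 hr = 87.6 mL → 87.6 mL × 0.124 mg/mL = 10.8624 mg
Total = 7.44496 + 10.8624 = 18.30736 mg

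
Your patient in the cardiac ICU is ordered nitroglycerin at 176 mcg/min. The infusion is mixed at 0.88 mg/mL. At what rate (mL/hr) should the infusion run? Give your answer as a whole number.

12 mL/hr

176 mcg/min × 60 min/hr = 10560 mcg/hr
Concentration = 0.88 mg/mL = 880 mcg/mL
Rate = 10560 mcg/hr ÷ 880 mcg/mL = 12 mL/hr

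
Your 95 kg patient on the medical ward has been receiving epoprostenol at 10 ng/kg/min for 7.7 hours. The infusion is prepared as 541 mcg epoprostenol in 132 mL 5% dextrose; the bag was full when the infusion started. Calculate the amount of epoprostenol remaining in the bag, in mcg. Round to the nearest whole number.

Dose = 10 ng/kg/min × 95 kg = 950 ng/min
950 ng/min × 60 min/hr = 57000 ng/hr
Concentration = 541 mcg ÷ 132 mL = 4.098485 mcg/mL = 4098.485 ng/mL
Rate = 57000 ng/hr ÷ 4098.485 ng/mL = 13.90758 mL/hr
Volume infused = 13.90758 mL/hr × 7.7 hr = 107.0884 mL
Volume remaining = 132 − 107.0884 = 24.91165 mL
Drug remaining = 24.91165 mL × 4098.485 ng/mL = 102100 ng = 102.1 mcg

102 mcg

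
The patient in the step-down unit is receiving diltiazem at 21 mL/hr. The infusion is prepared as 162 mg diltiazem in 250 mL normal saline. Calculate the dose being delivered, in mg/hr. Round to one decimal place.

Concentration = 162 mg ÷ 250 mL = 0.648 mg/mL
Drug rate = 21 mL/hr × 0.648 mg/mL = 13.608 mg/hr

13.6 mg/hr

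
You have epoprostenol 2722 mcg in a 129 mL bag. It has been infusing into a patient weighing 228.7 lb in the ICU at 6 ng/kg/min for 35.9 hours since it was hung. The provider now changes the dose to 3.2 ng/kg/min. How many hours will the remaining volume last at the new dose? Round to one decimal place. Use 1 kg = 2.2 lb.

69.1 hours

Initial rate:
Weight = 228.7 lb ÷ 2.2 lb/kg = 103.9545 kg
Dose = 6 ng/kg/min × 103.9545 kg = 623.7273 ng/min
623.7273 ng/min × 60 min/hr = 37423.64 ng/hr
Concentration = 2722 mcg ÷ 129 mL = 21.10078 mcg/mL = 21100.78 ng/mL
Rate = 37423.64 ng/hr ÷ 21100.78 ng/mL = 1.773567 mL/hr
Volume infused so far = 1.773567 mL/hr × 35.9 hr = 63.67105 mL
Volume remaining = 129 − 63.67105 = 65.32895 mL
New rate:
Dose = 3.2 ng/kg/min × 103.9545 kg = 332.6545 ng/min
332.6545 ng/min × 60 min/hr = 19959.27 ng/hr
Rate = 19959.27 ng/hr ÷ 21100.78 ng/mL = 0.9459023 mL/hr
Time remaining = 65.32895 mL ÷ 0.9459023 mL/hr = 69.06521 hr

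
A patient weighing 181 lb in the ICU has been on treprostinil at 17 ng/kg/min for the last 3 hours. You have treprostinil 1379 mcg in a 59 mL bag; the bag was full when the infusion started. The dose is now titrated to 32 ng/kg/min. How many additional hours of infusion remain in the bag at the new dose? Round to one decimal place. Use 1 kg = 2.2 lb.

Initial rate:
Weight = 181 lb ÷ 2.2 lb/kg = 82.27273 kg
Dose = 17 ng/kg/min × 82.27273 kg = 1398.636 ng/min
1398.636 ng/min × 60 min/hr = 83918.18 ng/hr
Concentration = 1379 mcg ÷ 59 mL = 23.37288 mcg/mL = 23372.88 ng/mL
Rate = 83918.18 ng/hr ÷ 23372.88 ng/mL = 3.590408 mL/hr
Volume infused so far = 3.590408 mL/hr × 3 hr = 10.77122 mL
Volume remaining = 59 − 10.77122 = 48.22878 mL
New rate:
Dose = 32 ng/kg/min × 82.27273 kg = 2632.727 ng/min
2632.727 ng/min × 60 min/hr = 157963.6 ng/hr
Rate = 157963.6 ng/hr ÷ 23372.88 ng/mL = 6.758415 mL/hr
Time remaining = 48.22878 mL ÷ 6.758415 mL/hr = 7.136107 hr

7.1 hours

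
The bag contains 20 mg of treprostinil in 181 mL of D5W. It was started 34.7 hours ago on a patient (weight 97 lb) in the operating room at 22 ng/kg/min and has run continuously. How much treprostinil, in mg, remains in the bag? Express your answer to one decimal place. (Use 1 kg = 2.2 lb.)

18.0 mg

Weight = 97 lb ÷ 2.2 lb/kg = 44.09091 kg
Dose = 22 ng/kg/min × 44.09091 kg = 970 ng/min
970 ng/min × 60 min/hr = 58200 ng/hr
Concentration = 20 mg ÷ 181 mL = 0.1104972 mg/mL = 110497.2 ng/mL
Rate = 58200 ng/hr ÷ 110497.2 ng/mL = 0.52671 mL/hr
Volume infused = 0.52671 mL/hr × 34.7 hr = 18.27684 mL
Volume remaining = 181 − 18.27684 = 162.7232 mL
Drug remaining = 162.7232 mL × 110497.2 ng/mL = 17980460 ng = 17.98046 mg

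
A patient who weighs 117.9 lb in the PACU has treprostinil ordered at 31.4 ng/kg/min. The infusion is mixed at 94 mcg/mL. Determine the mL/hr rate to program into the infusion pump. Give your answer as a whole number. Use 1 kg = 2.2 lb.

1 mL/hr

Weight = 117.9 lb ÷ 2.2 lb/kg = 53.59091 kg
Dose = 31.4 ng/kg/min × 53.59091 kg = 1682.755 ng/min
1682.755 ng/min × 60 min/hr = 100965.3 ng/hr
Concentration = 94 mcg/mL = 94000 ng/mL
Rate = 100965.3 ng/hr ÷ 94000 ng/mL = 1.074099 mL/hr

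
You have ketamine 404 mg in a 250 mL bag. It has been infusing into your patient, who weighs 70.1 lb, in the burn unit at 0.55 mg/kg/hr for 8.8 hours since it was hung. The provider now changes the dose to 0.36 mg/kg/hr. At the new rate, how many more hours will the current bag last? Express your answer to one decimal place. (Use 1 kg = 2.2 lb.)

21.8 hours

Initial rate:
Weight = 70.1 lb ÷ 2.2 lb/kg = 31.86364 kg
Dose = 0.55 mg/kg/hr × 31.86364 kg = 17.525 mg/hr
Concentration = 404 mg ÷ 250 mL = 1.616 mg/mL
Rate = 17.525 mg/hr ÷ 1.616 mg/mL = 10.84468 mL/hr
Volume infused so far = 10.84468 mL/hr × 8.8 hr = 95.43317 mL
Volume remaining = 250 − 95.43317 = 154.5668 mL
New rate:
Dose = 0.36 mg/kg/hr × 31.86364 kg = 11.47091 mg/hr
Rate = 11.47091 mg/hr ÷ 1.616 mg/mL = 7.098335 mL/hr
Time remaining = 154.5668 mL ÷ 7.098335 mL/hr = 21.77508 hr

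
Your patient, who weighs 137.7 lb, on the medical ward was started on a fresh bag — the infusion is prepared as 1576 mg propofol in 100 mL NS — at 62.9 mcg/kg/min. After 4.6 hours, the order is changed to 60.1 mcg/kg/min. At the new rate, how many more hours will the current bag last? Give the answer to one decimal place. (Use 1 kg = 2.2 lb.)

2.2 hours

Initial rate:
Weight = 137.7 lb ÷ 2.2 lb/kg = 62.59091 kg
Dose = 62.9 mcg/kg/min × 62.59091 kg = 3936.968 mcg/min
3936.968 mcg/min × 60 min/hr = 236218.1 mcg/hr
Concentration = 1576 mg ÷ 100 mL = 15.76 mg/mL = 15760 mcg/mL
Rate = 236218.1 mcg/hr ÷ 15760 mcg/mL = 14.98846 mL/hr
Volume infused so far = 14.98846 mL/hr × 4.6 hr = 68.9469 mL
Volume remaining = 100 − 68.9469 = 31.0531 mL
New rate:
Dose = 60.1 mcg/kg/min × 62.59091 kg = 3761.714 mcg/min
3761.714 mcg/min × 60 min/hr = 225702.8 mcg/hr
Rate = 225702.8 mcg/hr ÷ 15760 mcg/mL = 14.32124 mL/hr
Time remaining = 31.0531 mL ÷ 14.32124 mL/hr = 2.168324 hr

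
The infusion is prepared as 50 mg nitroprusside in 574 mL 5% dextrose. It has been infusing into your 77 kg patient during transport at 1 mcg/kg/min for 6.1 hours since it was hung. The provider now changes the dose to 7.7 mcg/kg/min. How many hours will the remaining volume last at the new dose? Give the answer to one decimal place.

Initial rate:
Dose = 1 mcg/kg/min × 77 kg = 77 mcg/min
77 mcg/min × 60 min/hr = 4620 mcg/hr
Concentration = 50 mg ÷ 574 mL = 0.08710801 mg/mL = 87.10801 mcg/mL
Rate = 4620 mcg/hr ÷ 87.10801 mcg/mL = 53.0376 mL/hr
Volume infused so far = 53.0376 mL/hr × 6.1 hr = 323.5294 mL
Volume remaining = 574 − 323.5294 = 250.4706 mL
New rate:
Dose = 7.7 mcg/kg/min × 77 kg = 592.9 mcg/min
592.9 mcg/min × 60 min/hr = 35574 mcg/hr
Rate = 35574 mcg/hr ÷ 87.10801 mcg/mL = 408.3895 mL/hr
Time remaining = 250.4706 mL ÷ 408.3895 mL/hr = 0.6133131 hr

0.6 hours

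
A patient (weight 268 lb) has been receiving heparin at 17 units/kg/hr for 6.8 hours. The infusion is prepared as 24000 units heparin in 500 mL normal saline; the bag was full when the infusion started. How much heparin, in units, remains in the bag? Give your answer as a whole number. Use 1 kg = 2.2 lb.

9918 units

Weight = 268 lb ÷ 2.2 lb/kg = 121.8182 kg
Dose = 17 units/kg/hr × 121.8182 kg = 2070.909 units/hr
Concentration = 24000 units ÷ 500 mL = 48 units/mL
Rate = 2070.909 units/hr ÷ 48 units/mL = 43.14394 mL/hr
Volume infused = 43.14394 mL/hr × 6.8 hr = 293.3788 mL
Volume remaining = 500 − 293.3788 = 206.6212 mL
Drug remaining = 206.6212 mL × 48 units/mL = 9917.818 units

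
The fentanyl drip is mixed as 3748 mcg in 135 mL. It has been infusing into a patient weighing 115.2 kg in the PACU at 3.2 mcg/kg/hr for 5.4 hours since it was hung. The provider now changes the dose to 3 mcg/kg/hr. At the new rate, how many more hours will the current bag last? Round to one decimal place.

5.1 hours

Initial rate:
Dose = 3.2 mcg/kg/hr × 115.2 kg = 368.64 mcg/hr
Concentration = 3748 mcg ÷ 135 mL = 27.76296 mcg/mL
Rate = 368.64 mcg/hr ÷ 27.76296 mcg/mL = 13.27812 mL/hr
Volume infused so far = 13.27812 mL/hr × 5.4 hr = 71.70186 mL
Volume remaining = 135 − 71.70186 = 63.29814 mL
New rate:
Dose = 3 mcg/kg/hr × 115.2 kg = 345.6 mcg/hr
Rate = 345.6 mcg/hr ÷ 27.76296 mcg/mL = 12.44824 mL/hr
Time remaining = 63.29814 mL ÷ 12.44824 mL/hr = 5.084907 hr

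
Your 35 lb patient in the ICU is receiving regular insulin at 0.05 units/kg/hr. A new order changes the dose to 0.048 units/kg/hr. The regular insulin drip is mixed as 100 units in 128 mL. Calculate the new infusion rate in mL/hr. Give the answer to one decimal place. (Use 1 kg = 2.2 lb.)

1.0 mL/hr

Weight = 35 lb ÷ 2.2 lb/kg = 15.90909 kg
Dose = 0.048 units/kg/hr × 15.90909 kg = 0.7636364 units/hr
Concentration = 100 units ÷ 128 mL = 0.78125 units/mL
Rate = 0.7636364 units/hr ÷ 0.78125 units/mL = 0.9774545 mL/hr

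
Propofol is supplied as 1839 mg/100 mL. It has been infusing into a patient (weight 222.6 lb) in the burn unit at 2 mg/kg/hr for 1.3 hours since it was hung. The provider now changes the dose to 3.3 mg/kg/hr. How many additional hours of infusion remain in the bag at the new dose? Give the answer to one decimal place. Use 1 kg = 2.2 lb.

4.7 hours

Initial rate:
Weight = 222.6 lb ÷ 2.2 lb/kg = 101.1818 kg
Dose = 2 mg/kg/hr × 101.1818 kg = 202.3636 mg/hr
Concentration = 1839 mg ÷ 100 mL = 18.39 mg/mL
Rate = 202.3636 mg/hr ÷ 18.39 mg/mL = 11.004 mL/hr
Volume infused so far = 11.004 mL/hr × 1.3 hr = 14.30521 mL
Volume remaining = 100 − 14.30521 = 85.69479 mL
New rate:
Dose = 3.3 mg/kg/hr × 101.1818 kg = 333.9 mg/hr
Rate = 333.9 mg/hr ÷ 18.39 mg/mL = 18.15661 mL/hr
Time remaining = 85.69479 mL ÷ 18.15661 mL/hr = 4.719758 hr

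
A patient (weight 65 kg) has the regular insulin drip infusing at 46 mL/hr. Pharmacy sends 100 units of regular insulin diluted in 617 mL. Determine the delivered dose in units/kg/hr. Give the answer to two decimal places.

Concentration = 100 units ÷ 617 mL = 0.1620746 units/mL
Drug rate = 46 mL/hr × 0.1620746 units/mL = 7.455429 units/hr
7.455429 units/hr ÷ 65 kg = 0.1146989 units/kg/hr

0.11 units/kg/hr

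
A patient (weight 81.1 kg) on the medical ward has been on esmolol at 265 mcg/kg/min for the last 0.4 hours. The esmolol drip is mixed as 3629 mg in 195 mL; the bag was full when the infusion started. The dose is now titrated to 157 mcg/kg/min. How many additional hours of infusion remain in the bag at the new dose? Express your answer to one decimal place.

Initial rate:
Dose = 265 mcg/kg/min × 81.1 kg = 21491.5 mcg/min
21491.5 mcg/min × 60 min/hr = 1289490 mcg/hr
Concentration = 3629 mg ÷ 195 mL = 18.61026 mg/mL = 18610.26 mcg/mL
Rate = 1289490 mcg/hr ÷ 18610.26 mcg/mL = 69.28921 mL/hr
Volume infused so far = 69.28921 mL/hr × 0.4 hr = 27.71568 mL
Volume remaining = 195 − 27.71568 = 167.2843 mL
New rate:
Dose = 157 mcg/kg/min × 81.1 kg = 12732.7 mcg/min
12732.7 mcg/min × 60 min/hr = 763962 mcg/hr
Rate = 763962 mcg/hr ÷ 18610.26 mcg/mL = 41.05059 mL/hr
Time remaining = 167.2843 mL ÷ 41.05059 mL/hr = 4.075077 hr

4.1 hours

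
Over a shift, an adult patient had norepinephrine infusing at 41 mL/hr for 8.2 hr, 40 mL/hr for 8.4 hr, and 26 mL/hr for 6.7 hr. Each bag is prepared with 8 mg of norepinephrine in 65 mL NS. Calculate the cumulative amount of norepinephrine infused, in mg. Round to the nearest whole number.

104 mg

Concentration = 8 mg ÷ 65 mL = 0.1230769 mg/mL
Stage 1: 41 mL/hr × 8.2 hr = 336.2 mL → 336.2 mL × 0.1230769 mg/mL = 41.37846 mg
Stage 2: 40 mL/hr × 8.4 hr = 336 mL → 336 mL × 0.1230769 mg/mL = 41.35385 mg
Stage 3: 26 mL/hr × 6.7 hr = 174.2 mL → 174.2 mL × 0.1230769 mg/mL = 21.44 mg
Total = 41.37846 + 41.35385 + 21.44 = 104.1723 mg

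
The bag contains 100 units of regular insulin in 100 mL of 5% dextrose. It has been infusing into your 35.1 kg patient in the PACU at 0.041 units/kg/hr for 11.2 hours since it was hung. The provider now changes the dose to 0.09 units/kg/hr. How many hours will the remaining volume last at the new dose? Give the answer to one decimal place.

26.6 hours

Initial rate:
Dose = 0.041 units/kg/hr × 35.1 kg = 1.4391 units/hr
Concentration = 100 units ÷ 100 mL = 1 units/mL
Rate = 1.4391 units/hr ÷ 1 units/mL = 1.4391 mL/hr
Volume infused so far = 1.4391 mL/hr × 11.2 hr = 16.11792 mL
Volume remaining = 100 − 16.11792 = 83.88208 mL
New rate:
Dose = 0.09 units/kg/hr × 35.1 kg = 3.159 units/hr
Rate = 3.159 units/hr ÷ 1 units/mL = 3.159 mL/hr
Time remaining = 83.88208 mL ÷ 3.159 mL/hr = 26.55336 hr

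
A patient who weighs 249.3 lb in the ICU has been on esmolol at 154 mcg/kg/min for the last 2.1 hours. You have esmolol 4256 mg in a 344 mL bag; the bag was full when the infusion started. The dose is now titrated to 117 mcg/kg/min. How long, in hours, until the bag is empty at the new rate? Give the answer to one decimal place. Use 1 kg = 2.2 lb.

2.6 hours

Initial rate:
Weight = 249.3 lb ÷ 2.2 lb/kg = 113.3182 kg
Dose = 154 mcg/kg/min × 113.3182 kg = 17451 mcg/min
17451 mcg/min × 60 min/hr = 1047060 mcg/hr
Concentration = 4256 mg ÷ 344 mL = 12.37209 mg/mL = 12372.09 mcg/mL
Rate = 1047060 mcg/hr ÷ 12372.09 mcg/mL = 84.63079 mL/hr
Volume infused so far = 84.63079 mL/hr × 2.1 hr = 177.7247 mL
Volume remaining = 344 − 177.7247 = 166.2753 mL
New rate:
Dose = 117 mcg/kg/min × 113.3182 kg = 13258.23 mcg/min
13258.23 mcg/min × 60 min/hr = 795493.6 mcg/hr
Rate = 795493.6 mcg/hr ÷ 12372.09 mcg/mL = 64.29742 mL/hr
Time remaining = 166.2753 mL ÷ 64.29742 mL/hr = 2.586035 hr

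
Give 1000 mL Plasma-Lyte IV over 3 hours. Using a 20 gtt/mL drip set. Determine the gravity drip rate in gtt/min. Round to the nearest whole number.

111 gtt/min

1000 mL ÷ (3 hr × 60 = 180 min) = 5.555556 mL/min
5.555556 mL/min × 20 gtt/mL = 111.1111 gtt/min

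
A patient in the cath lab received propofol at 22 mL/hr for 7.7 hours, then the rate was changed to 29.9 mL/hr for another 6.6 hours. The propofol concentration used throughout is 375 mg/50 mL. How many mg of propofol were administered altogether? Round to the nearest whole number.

2751 mg

Concentration = 375 mg ÷ 50 mL = 7.5 mg/mL
Stage 1: 22 mL/hr × 7.7 hr = 169.4 mL → 169.4 mL × 7.5 mg/mL = 1270.5 mg
Stage 2: 29.9 mL/hr × 6.6 hr = 197.34 mL → 197.34 mL × 7.5 mg/mL = 1480.05 mg
Total = 1270.5 + 1480.05 = 2750.55 mg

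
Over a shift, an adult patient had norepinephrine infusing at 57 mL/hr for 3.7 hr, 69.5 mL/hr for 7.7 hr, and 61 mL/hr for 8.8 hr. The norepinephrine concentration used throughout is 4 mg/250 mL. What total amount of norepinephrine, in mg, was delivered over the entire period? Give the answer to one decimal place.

Concentration = 4 mg ÷ 250 mL = 0.016 mg/mL
Stage 1: 57 mL/hr × 3.7 hr = 210.9 mL → 210.9 mL × 0.016 mg/mL = 3.3744 mg
Stage 2: 69.5 mL/hr × 7.7 hr = 535.15 mL → 535.15 mL × 0.016 mg/mL = 8.5624 mg
Stage 3: 61 mL/hr × 8.8 hr = 536.8 mL → 536.8 mL × 0.016 mg/mL = 8.5888 mg
Total = 3.3744 + 8.5624 + 8.5888 = 20.5256 mg

20.5 mg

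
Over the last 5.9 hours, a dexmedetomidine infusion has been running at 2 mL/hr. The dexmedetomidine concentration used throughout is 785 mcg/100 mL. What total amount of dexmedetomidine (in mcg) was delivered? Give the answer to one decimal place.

92.6 mcg

Concentration = 785 mcg ÷ 100 mL = 7.85 mcg/mL
Drug rate = 2 mL/hr × 7.85 mcg/mL = 15.7 mcg/hr
Total = 15.7 mcg/hr × 5.9 hr = 92.63 mcg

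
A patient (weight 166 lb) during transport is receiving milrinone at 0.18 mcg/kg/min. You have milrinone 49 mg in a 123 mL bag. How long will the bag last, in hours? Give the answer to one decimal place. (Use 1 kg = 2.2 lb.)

Weight = 166 lb ÷ 2.2 lb/kg = 75.45455 kg
Dose = 0.18 mcg/kg/min × 75.45455 kg = 13.58182 mcg/min
13.58182 mcg/min × 60 min/hr = 814.9091 mcg/hr
Concentration = 49 mg ÷ 123 mL = 0.398374 mg/mL = 398.374 mcg/mL
Rate = 814.9091 mcg/hr ÷ 398.374 mcg/mL = 2.045588 mL/hr
Duration = 123 mL ÷ 2.045588 mL/hr = 60.12941 hr

60.1 hours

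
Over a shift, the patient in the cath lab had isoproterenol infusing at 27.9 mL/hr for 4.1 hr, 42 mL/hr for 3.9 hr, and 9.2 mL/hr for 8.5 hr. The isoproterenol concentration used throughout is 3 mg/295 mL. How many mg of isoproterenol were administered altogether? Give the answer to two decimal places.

3.62 mg

Concentration = 3 mg ÷ 295 mL = 0.01016949 mg/mL
Stage 1: 27.9 mL/hr × 4.1 hr = 114.39 mL → 114.39 mL × 0.01016949 mg/mL = 1.163288 mg
Stage 2: 42 mL/hr × 3.9 hr = 163.8 mL → 163.8 mL × 0.01016949 mg/mL = 1.665763 mg
Stage 3: 9.2 mL/hr × 8.5 hr = 78.2 mL → 78.2 mL × 0.01016949 mg/mL = 0.7952542 mg
Total = 1.163288 + 1.665763 + 0.7952542 = 3.624305 mg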